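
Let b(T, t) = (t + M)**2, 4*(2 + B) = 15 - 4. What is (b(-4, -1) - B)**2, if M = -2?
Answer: 1089/16 ≈ 68.063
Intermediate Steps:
B = 3/4 (B = -2 + (15 - 4)/4 = -2 + (1/4)*11 = -2 + 11/4 = 3/4 ≈ 0.75000)
b(T, t) = (-2 + t)**2 (b(T, t) = (t - 2)**2 = (-2 + t)**2)
(b(-4, -1) - B)**2 = ((-2 - 1)**2 - 1*3/4)**2 = ((-3)**2 - 3/4)**2 = (9 - 3/4)**2 = (33/4)**2 = 1089/16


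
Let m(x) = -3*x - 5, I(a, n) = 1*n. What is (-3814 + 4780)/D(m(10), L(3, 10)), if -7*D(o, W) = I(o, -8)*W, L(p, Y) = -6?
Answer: -1127/8 ≈ -140.88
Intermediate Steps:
I(a, n) = n
m(x) = -5 - 3*x
D(o, W) = 8*W/7 (D(o, W) = -(-8)*W/7 = 8*W/7)
(-3814 + 4780)/D(m(10), L(3, 10)) = (-3814 + 4780)/(((8/7)*(-6))) = 966/(-48/7) = 966*(-7/48) = -1127/8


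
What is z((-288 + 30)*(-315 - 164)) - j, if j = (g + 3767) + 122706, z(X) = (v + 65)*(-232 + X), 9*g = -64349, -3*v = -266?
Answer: 169519142/9 ≈ 1.8835e+7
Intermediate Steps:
v = 266/3 (v = -⅓*(-266) = 266/3 ≈ 88.667)
g = -64349/9 (g = (⅑)*(-64349) = -64349/9 ≈ -7149.9)
z(X) = -106952/3 + 461*X/3 (z(X) = (266/3 + 65)*(-232 + X) = 461*(-232 + X)/3 = -106952/3 + 461*X/3)
j = 1073908/9 (j = (-64349/9 + 3767) + 122706 = -30446/9 + 122706 = 1073908/9 ≈ 1.1932e+5)
z((-288 + 30)*(-315 - 164)) - j = (-106952/3 + 461*((-288 + 30)*(-315 - 164))/3) - 1*1073908/9 = (-106952/3 + 461*(-258*(-479))/3) - 1073908/9 = (-106952/3 + (461/3)*123582) - 1073908/9 = (-106952/3 + 18990434) - 1073908/9 = 56864350/3 - 1073908/9 = 169519142/9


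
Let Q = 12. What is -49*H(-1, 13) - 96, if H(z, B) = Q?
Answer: -684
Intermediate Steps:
H(z, B) = 12
-49*H(-1, 13) - 96 = -49*12 - 96 = -588 - 96 = -684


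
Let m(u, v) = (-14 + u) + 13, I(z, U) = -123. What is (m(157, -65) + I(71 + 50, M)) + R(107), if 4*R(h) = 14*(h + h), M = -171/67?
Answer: 782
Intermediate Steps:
M = -171/67 (M = -171*1/67 = -171/67 ≈ -2.5522)
R(h) = 7*h (R(h) = (14*(h + h))/4 = (14*(2*h))/4 = (28*h)/4 = 7*h)
m(u, v) = -1 + u
(m(157, -65) + I(71 + 50, M)) + R(107) = ((-1 + 157) - 123) + 7*107 = (156 - 123) + 749 = 33 + 749 = 782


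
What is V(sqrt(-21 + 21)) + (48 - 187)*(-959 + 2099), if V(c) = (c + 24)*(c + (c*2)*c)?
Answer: -158460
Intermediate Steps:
V(c) = (24 + c)*(c + 2*c**2) (V(c) = (24 + c)*(c + (2*c)*c) = (24 + c)*(c + 2*c**2))
V(sqrt(-21 + 21)) + (48 - 187)*(-959 + 2099) = sqrt(-21 + 21)*(24 + 2*(sqrt(-21 + 21))**2 + 49*sqrt(-21 + 21)) + (48 - 187)*(-959 + 2099) = sqrt(0)*(24 + 2*(sqrt(0))**2 + 49*sqrt(0)) - 139*1140 = 0*(24 + 2*0**2 + 49*0) - 158460 = 0*(24 + 2*0 + 0) - 158460 = 0*(24 + 0 + 0) - 158460 = 0*24 - 158460 = 0 - 158460 = -158460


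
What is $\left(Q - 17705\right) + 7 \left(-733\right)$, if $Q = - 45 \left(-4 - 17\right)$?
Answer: $-21891$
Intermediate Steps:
$Q = 945$ ($Q = \left(-45\right) \left(-21\right) = 945$)
$\left(Q - 17705\right) + 7 \left(-733\right) = \left(945 - 17705\right) + 7 \left(-733\right) = -16760 - 5131 = -21891$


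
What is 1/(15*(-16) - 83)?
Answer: -1/323 ≈ -0.0030960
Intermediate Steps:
1/(15*(-16) - 83) = 1/(-240 - 83) = 1/(-323) = -1/323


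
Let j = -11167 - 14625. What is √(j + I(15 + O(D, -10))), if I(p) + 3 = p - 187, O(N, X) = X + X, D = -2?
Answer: I*√25987 ≈ 161.2*I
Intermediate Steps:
O(N, X) = 2*X
j = -25792
I(p) = -190 + p (I(p) = -3 + (p - 187) = -3 + (-187 + p) = -190 + p)
√(j + I(15 + O(D, -10))) = √(-25792 + (-190 + (15 + 2*(-10)))) = √(-25792 + (-190 + (15 - 20))) = √(-25792 + (-190 - 5)) = √(-25792 - 195) = √(-25987) = I*√25987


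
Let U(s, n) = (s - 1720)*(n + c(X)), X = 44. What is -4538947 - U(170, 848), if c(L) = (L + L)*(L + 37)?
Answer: 7823853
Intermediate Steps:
c(L) = 2*L*(37 + L) (c(L) = (2*L)*(37 + L) = 2*L*(37 + L))
U(s, n) = (-1720 + s)*(7128 + n) (U(s, n) = (s - 1720)*(n + 2*44*(37 + 44)) = (-1720 + s)*(n + 2*44*81) = (-1720 + s)*(n + 7128) = (-1720 + s)*(7128 + n))
-4538947 - U(170, 848) = -4538947 - (-12260160 - 1720*848 + 7128*170 + 848*170) = -4538947 - (-12260160 - 1458560 + 1211760 + 144160) = -4538947 - 1*(-12362800) = -4538947 + 12362800 = 7823853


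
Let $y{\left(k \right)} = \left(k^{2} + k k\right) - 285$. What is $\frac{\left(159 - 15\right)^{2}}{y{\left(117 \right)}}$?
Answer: $\frac{6912}{9031} \approx 0.76536$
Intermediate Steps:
$y{\left(k \right)} = -285 + 2 k^{2}$ ($y{\left(k \right)} = \left(k^{2} + k^{2}\right) - 285 = 2 k^{2} - 285 = -285 + 2 k^{2}$)
$\frac{\left(159 - 15\right)^{2}}{y{\left(117 \right)}} = \frac{\left(159 - 15\right)^{2}}{-285 + 2 \cdot 117^{2}} = \frac{144^{2}}{-285 + 2 \cdot 13689} = \frac{20736}{-285 + 27378} = \frac{20736}{27093} = 20736 \cdot \frac{1}{27093} = \frac{6912}{9031}$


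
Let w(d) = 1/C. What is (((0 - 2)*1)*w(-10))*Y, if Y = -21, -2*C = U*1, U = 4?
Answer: -21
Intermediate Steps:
C = -2 ≈ -2.0000
w(d) = -1/2 (w(d) = 1/(-2) = -1/2)
(((0 - 2)*1)*w(-10))*Y = (((0 - 2)*1)*(-1/2))*(-21) = (-2*1*(-1/2))*(-21) = -2*(-1/2)*(-21) = 1*(-21) = -21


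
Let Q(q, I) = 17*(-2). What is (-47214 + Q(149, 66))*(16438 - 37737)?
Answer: 1006335152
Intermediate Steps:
Q(q, I) = -34
(-47214 + Q(149, 66))*(16438 - 37737) = (-47214 - 34)*(16438 - 37737) = -47248*(-21299) = 1006335152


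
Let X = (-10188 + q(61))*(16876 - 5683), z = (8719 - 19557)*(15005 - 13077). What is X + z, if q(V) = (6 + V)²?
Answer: -84684571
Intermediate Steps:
z = -20895664 (z = -10838*1928 = -20895664)
X = -63788907 (X = (-10188 + (6 + 61)²)*(16876 - 5683) = (-10188 + 67²)*11193 = (-10188 + 4489)*11193 = -5699*11193 = -63788907)
X + z = -63788907 - 20895664 = -84684571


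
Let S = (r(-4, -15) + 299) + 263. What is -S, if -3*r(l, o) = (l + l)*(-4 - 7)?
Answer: -1598/3 ≈ -532.67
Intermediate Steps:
r(l, o) = 22*l/3 (r(l, o) = -(l + l)*(-4 - 7)/3 = -2*l*(-11)/3 = -(-22)*l/3 = 22*l/3)
S = 1598/3 (S = ((22/3)*(-4) + 299) + 263 = (-88/3 + 299) + 263 = 809/3 + 263 = 1598/3 ≈ 532.67)
-S = -1*1598/3 = -1598/3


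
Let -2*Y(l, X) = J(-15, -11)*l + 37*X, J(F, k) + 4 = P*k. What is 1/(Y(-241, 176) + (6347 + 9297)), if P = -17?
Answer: 2/68879 ≈ 2.9036e-5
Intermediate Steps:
J(F, k) = -4 - 17*k
Y(l, X) = -183*l/2 - 37*X/2 (Y(l, X) = -((-4 - 17*(-11))*l + 37*X)/2 = -((-4 + 187)*l + 37*X)/2 = -(183*l + 37*X)/2 = -(37*X + 183*l)/2 = -183*l/2 - 37*X/2)
1/(Y(-241, 176) + (6347 + 9297)) = 1/((-183/2*(-241) - 37/2*176) + (6347 + 9297)) = 1/((44103/2 - 3256) + 15644) = 1/(37591/2 + 15644) = 1/(68879/2) = 2/68879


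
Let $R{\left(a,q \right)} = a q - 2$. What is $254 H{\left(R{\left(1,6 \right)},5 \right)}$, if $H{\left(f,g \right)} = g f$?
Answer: $5080$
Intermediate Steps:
$R{\left(a,q \right)} = -2 + a q$
$H{\left(f,g \right)} = f g$
$254 H{\left(R{\left(1,6 \right)},5 \right)} = 254 \left(-2 + 1 \cdot 6\right) 5 = 254 \left(-2 + 6\right) 5 = 254 \cdot 4 \cdot 5 = 254 \cdot 20 = 5080$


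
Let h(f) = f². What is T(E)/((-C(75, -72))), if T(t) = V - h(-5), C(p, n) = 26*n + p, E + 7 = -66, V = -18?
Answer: -43/1797 ≈ -0.023929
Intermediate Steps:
E = -73 (E = -7 - 66 = -73)
C(p, n) = p + 26*n
T(t) = -43 (T(t) = -18 - 1*(-5)² = -18 - 1*25 = -18 - 25 = -43)
T(E)/((-C(75, -72))) = -43*(-1/(75 + 26*(-72))) = -43*(-1/(75 - 1872)) = -43/((-1*(-1797))) = -43/1797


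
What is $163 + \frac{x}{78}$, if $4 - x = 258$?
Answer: $\frac{6230}{39} \approx 159.74$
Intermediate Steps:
$x = -254$ ($x = 4 - 258 = -254$)
$163 + \frac{x}{78} = 163 + \frac{1}{78} \left(-254\right) = 163 - \frac{127}{39} = \frac{6230}{39}$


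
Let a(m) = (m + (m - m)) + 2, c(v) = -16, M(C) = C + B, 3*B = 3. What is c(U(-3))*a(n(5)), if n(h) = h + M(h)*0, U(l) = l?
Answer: -112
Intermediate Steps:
B = 1 (B = (1/3)*3 = 1)
M(C) = 1 + C (M(C) = C + 1 = 1 + C)
n(h) = h (n(h) = h + (1 + h)*0 = h + 0 = h)
a(m) = 2 + m (a(m) = (m + 0) + 2 = m + 2 = 2 + m)
c(U(-3))*a(n(5)) = -16*(2 + 5) = -16*7 = -112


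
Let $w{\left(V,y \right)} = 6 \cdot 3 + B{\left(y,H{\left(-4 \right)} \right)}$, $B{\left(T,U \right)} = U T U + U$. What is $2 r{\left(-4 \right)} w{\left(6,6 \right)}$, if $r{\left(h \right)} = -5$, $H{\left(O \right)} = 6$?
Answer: $-2400$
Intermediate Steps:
$B{\left(T,U \right)} = U + T U^{2}$ ($B{\left(T,U \right)} = T U U + U = T U^{2} + U = U + T U^{2}$)
$w{\left(V,y \right)} = 24 + 36 y$ ($w{\left(V,y \right)} = 6 \cdot 3 + 6 \left(1 + y 6\right) = 18 + 6 \left(1 + 6 y\right) = 18 + \left(6 + 36 y\right) = 24 + 36 y$)
$2 r{\left(-4 \right)} w{\left(6,6 \right)} = 2 \left(-5\right) \left(24 + 36 \cdot 6\right) = - 10 \left(24 + 216\right) = \left(-10\right) 240 = -2400$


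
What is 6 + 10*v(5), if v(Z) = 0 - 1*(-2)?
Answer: 26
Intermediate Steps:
v(Z) = 2 (v(Z) = 0 + 2 = 2)
6 + 10*v(5) = 6 + 10*2 = 6 + 20 = 26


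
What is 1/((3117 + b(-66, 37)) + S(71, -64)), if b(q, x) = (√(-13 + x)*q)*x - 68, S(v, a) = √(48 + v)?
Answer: 1/(3049 + √119 - 4884*√6) ≈ -0.00011232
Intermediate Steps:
b(q, x) = -68 + q*x*√(-13 + x) (b(q, x) = (q*√(-13 + x))*x - 68 = q*x*√(-13 + x) - 68 = -68 + q*x*√(-13 + x))
1/((3117 + b(-66, 37)) + S(71, -64)) = 1/((3117 + (-68 - 66*37*√(-13 + 37))) + √(48 + 71)) = 1/((3117 + (-68 - 66*37*√24)) + √119) = 1/((3117 + (-68 - 66*37*2*√6)) + √119) = 1/((3117 + (-68 - 4884*√6)) + √119) = 1/((3049 - 4884*√6) + √119) = 1/(3049 + √119 - 4884*√6)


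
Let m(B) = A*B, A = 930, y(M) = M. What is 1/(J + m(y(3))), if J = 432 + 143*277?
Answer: 1/42833 ≈ 2.3346e-5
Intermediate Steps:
m(B) = 930*B
J = 40043 (J = 432 + 39611 = 40043)
1/(J + m(y(3))) = 1/(40043 + 930*3) = 1/(40043 + 2790) = 1/42833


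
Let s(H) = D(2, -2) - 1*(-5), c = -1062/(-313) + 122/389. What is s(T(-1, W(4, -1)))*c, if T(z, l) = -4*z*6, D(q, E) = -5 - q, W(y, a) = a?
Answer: -902608/121757 ≈ -7.4132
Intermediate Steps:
c = 451304/121757 (c = -1062*(-1/313) + 122*(1/389) = 1062/313 + 122/389 = 451304/121757 ≈ 3.7066)
T(z, l) = -24*z
s(H) = -2 (s(H) = (-5 - 1*2) - 1*(-5) = (-5 - 2) + 5 = -7 + 5 = -2)
s(T(-1, W(4, -1)))*c = -2*451304/121757 = -902608/121757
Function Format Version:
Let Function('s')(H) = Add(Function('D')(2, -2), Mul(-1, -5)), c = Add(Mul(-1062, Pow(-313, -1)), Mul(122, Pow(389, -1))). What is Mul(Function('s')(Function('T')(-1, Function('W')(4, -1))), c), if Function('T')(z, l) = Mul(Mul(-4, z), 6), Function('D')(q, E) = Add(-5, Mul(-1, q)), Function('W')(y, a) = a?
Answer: Rational(-902608, 121757) ≈ -7.4132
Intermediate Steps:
c = Rational(451304, 121757) (c = Add(Mul(-1062, Rational(-1, 313)), Mul(122, Rational(1, 389))) = Add(Rational(1062, 313), Rational(122, 389)) = Rational(451304, 121757) ≈ 3.7066)
Function('T')(z, l) = Mul(-24, z)
Function('s')(H) = -2 (Function('s')(H) = Add(Add(-5, Mul(-1, 2)), Mul(-1, -5)) = Add(Add(-5, -2), 5) = Add(-7, 5) = -2)
Mul(Function('s')(Function('T')(-1, Function('W')(4, -1))), c) = Mul(-2, Rational(451304, 121757)) = Rational(-902608, 121757)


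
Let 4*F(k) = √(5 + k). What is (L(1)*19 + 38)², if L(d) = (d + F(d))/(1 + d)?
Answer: 73283/32 + 1805*√6/8 ≈ 2842.8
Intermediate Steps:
F(k) = √(5 + k)/4
L(d) = (d + √(5 + d)/4)/(1 + d)
(L(1)*19 + 38)² = (((1 + √(5 + 1)/4)/(1 + 1))*19 + 38)² = (((1 + √6/4)/2)*19 + 38)² = ((½ + √6/8)*19 + 38)² = ((19/2 + 19*√6/8) + 38)² = (95/2 + 19*√6/8)²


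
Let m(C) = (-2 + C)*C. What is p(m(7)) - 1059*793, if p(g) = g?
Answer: -839752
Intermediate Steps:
m(C) = C*(-2 + C)
p(m(7)) - 1059*793 = 7*(-2 + 7) - 1059*793 = 7*5 - 839787 = 35 - 839787 = -839752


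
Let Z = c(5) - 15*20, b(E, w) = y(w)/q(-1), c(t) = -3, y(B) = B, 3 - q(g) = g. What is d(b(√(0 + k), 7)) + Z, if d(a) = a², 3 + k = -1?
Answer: -4799/16 ≈ -299.94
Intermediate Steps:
k = -4 (k = -3 - 1 = -4)
q(g) = 3 - g
b(E, w) = w/4 (b(E, w) = w/(3 - 1*(-1)) = w/(3 + 1) = w/4)
Z = -303 (Z = -3 - 15*20 = -3 - 300 = -303)
d(b(√(0 + k), 7)) + Z = ((¼)*7)² - 303 = (7/4)² - 303 = 49/16 - 303 = -4799/16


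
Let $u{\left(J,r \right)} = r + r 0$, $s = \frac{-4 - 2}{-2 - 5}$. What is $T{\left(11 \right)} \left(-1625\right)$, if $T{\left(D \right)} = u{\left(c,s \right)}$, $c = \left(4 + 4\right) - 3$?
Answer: $- \frac{9750}{7} \approx -1392.9$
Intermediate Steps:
$s = \frac{6}{7}$ ($s = - \frac{6}{-7} = \left(-6\right) \left(- \frac{1}{7}\right) = \frac{6}{7} \approx 0.85714$)
$c = 5$ ($c = 8 - 3 = 5$)
$u{\left(J,r \right)} = r$ ($u{\left(J,r \right)} = r + 0 = r$)
$T{\left(D \right)} = \frac{6}{7}$
$T{\left(11 \right)} \left(-1625\right) = \frac{6}{7} \left(-1625\right) = - \frac{9750}{7}$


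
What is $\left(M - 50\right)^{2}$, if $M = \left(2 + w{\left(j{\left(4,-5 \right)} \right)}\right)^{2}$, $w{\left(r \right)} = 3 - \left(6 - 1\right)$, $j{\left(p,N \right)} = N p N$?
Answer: $2500$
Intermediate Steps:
$j{\left(p,N \right)} = p N^{2}$ ($j{\left(p,N \right)} = N N p = p N^{2}$)
$w{\left(r \right)} = -2$ ($w{\left(r \right)} = 3 - \left(6 - 1\right) = 3 - 5 = -2$)
$M = 0$ ($M = \left(2 - 2\right)^{2} = 0^{2} = 0$)
$\left(M - 50\right)^{2} = \left(0 - 50\right)^{2} = \left(-50\right)^{2} = 2500$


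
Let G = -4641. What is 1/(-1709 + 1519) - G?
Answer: 881789/190 ≈ 4641.0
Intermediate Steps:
1/(-1709 + 1519) - G = 1/(-1709 + 1519) - 1*(-4641) = 1/(-190) + 4641 = -1/190 + 4641 = 881789/190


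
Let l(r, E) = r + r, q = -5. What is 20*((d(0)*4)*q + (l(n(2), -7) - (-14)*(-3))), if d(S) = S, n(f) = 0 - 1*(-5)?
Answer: -640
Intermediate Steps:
n(f) = 5 (n(f) = 0 + 5 = 5)
l(r, E) = 2*r
20*((d(0)*4)*q + (l(n(2), -7) - (-14)*(-3))) = 20*((0*4)*(-5) + (2*5 - (-14)*(-3))) = 20*(0*(-5) + (10 - 1*42)) = 20*(0 + (10 - 42)) = 20*(0 - 32) = 20*(-32) = -640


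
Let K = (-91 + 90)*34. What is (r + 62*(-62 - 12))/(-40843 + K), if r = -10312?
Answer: 14900/40877 ≈ 0.36451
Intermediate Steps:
K = -34 (K = -1*34 = -34)
(r + 62*(-62 - 12))/(-40843 + K) = (-10312 + 62*(-62 - 12))/(-40843 - 34) = (-10312 + 62*(-74))/(-40877) = (-10312 - 4588)*(-1/40877) = -14900*(-1/40877) = 14900/40877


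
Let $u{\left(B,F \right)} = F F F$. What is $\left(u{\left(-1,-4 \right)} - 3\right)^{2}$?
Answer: $4489$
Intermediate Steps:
$u{\left(B,F \right)} = F^{3}$ ($u{\left(B,F \right)} = F^{2} F = F^{3}$)
$\left(u{\left(-1,-4 \right)} - 3\right)^{2} = \left(\left(-4\right)^{3} - 3\right)^{2} = \left(-64 - 3\right)^{2} = \left(-67\right)^{2} = 4489$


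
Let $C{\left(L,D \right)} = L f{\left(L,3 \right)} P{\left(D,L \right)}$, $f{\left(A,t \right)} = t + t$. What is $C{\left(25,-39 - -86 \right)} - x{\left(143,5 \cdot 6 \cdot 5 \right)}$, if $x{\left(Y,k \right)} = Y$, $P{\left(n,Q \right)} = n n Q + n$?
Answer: $8290657$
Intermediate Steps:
$f{\left(A,t \right)} = 2 t$
$P{\left(n,Q \right)} = n + Q n^{2}$ ($P{\left(n,Q \right)} = n^{2} Q + n = Q n^{2} + n = n + Q n^{2}$)
$C{\left(L,D \right)} = 6 D L \left(1 + D L\right)$ ($C{\left(L,D \right)} = L 2 \cdot 3 D \left(1 + L D\right) = L 6 D \left(1 + D L\right) = 6 L D \left(1 + D L\right) = 6 D L \left(1 + D L\right)$)
$C{\left(25,-39 - -86 \right)} - x{\left(143,5 \cdot 6 \cdot 5 \right)} = 6 \left(-39 - -86\right) 25 \left(1 + \left(-39 - -86\right) 25\right) - 143 = 6 \left(-39 + 86\right) 25 \left(1 + \left(-39 + 86\right) 25\right) - 143 = 6 \cdot 47 \cdot 25 \left(1 + 47 \cdot 25\right) - 143 = 6 \cdot 47 \cdot 25 \left(1 + 1175\right) - 143 = 6 \cdot 47 \cdot 25 \cdot 1176 - 143 = 8290800 - 143 = 8290657$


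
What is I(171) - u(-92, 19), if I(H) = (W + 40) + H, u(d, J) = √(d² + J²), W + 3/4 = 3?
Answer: 853/4 - 5*√353 ≈ 119.31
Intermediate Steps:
W = 9/4 (W = -¾ + 3 = 9/4 ≈ 2.2500)
u(d, J) = √(J² + d²)
I(H) = 169/4 + H (I(H) = (9/4 + 40) + H = 169/4 + H)
I(171) - u(-92, 19) = (169/4 + 171) - √(19² + (-92)²) = 853/4 - √(361 + 8464) = 853/4 - √8825 = 853/4 - 5*√353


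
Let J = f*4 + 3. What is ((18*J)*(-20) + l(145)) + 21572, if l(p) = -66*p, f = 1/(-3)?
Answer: 11402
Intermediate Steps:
f = -1/3 ≈ -0.33333
J = 5/3 (J = -1/3*4 + 3 = -4/3 + 3 = 5/3 ≈ 1.6667)
((18*J)*(-20) + l(145)) + 21572 = ((18*(5/3))*(-20) - 66*145) + 21572 = (30*(-20) - 9570) + 21572 = (-600 - 9570) + 21572 = -10170 + 21572 = 11402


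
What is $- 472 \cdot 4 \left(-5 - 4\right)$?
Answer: $16992$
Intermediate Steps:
$- 472 \cdot 4 \left(-5 - 4\right) = - 472 \cdot 4 \left(-9\right) = \left(-472\right) \left(-36\right) = 16992$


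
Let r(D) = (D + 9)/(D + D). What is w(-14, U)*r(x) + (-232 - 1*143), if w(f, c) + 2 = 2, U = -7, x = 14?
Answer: -375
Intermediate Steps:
r(D) = (9 + D)/(2*D) (r(D) = (9 + D)/((2*D)) = (9 + D)*(1/(2*D)) = (9 + D)/(2*D))
w(f, c) = 0 (w(f, c) = -2 + 2 = 0)
w(-14, U)*r(x) + (-232 - 1*143) = 0*((½)*(9 + 14)/14) + (-232 - 1*143) = 0*((½)*(1/14)*23) + (-232 - 143) = 0*(23/28) - 375 = 0 - 375 = -375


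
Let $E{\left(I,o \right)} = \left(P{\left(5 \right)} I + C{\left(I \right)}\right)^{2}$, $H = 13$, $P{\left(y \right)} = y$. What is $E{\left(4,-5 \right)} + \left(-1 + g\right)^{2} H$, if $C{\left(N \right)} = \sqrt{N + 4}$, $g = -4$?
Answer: $733 + 80 \sqrt{2} \approx 846.14$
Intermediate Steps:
$C{\left(N \right)} = \sqrt{4 + N}$
$E{\left(I,o \right)} = \left(\sqrt{4 + I} + 5 I\right)^{2}$ ($E{\left(I,o \right)} = \left(5 I + \sqrt{4 + I}\right)^{2} = \left(\sqrt{4 + I} + 5 I\right)^{2}$)
$E{\left(4,-5 \right)} + \left(-1 + g\right)^{2} H = \left(\sqrt{4 + 4} + 5 \cdot 4\right)^{2} + \left(-1 - 4\right)^{2} \cdot 13 = \left(\sqrt{8} + 20\right)^{2} + \left(-5\right)^{2} \cdot 13 = \left(2 \sqrt{2} + 20\right)^{2} + 25 \cdot 13 = \left(20 + 2 \sqrt{2}\right)^{2} + 325 = 325 + \left(20 + 2 \sqrt{2}\right)^{2}$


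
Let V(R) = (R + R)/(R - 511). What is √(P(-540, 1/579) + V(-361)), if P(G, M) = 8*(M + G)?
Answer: I*√68812799457603/126222 ≈ 65.72*I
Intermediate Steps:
V(R) = 2*R/(-511 + R) (V(R) = (2*R)/(-511 + R) = 2*R/(-511 + R))
P(G, M) = 8*G + 8*M (P(G, M) = 8*(G + M) = 8*G + 8*M)
√(P(-540, 1/579) + V(-361)) = √((8*(-540) + 8/579) + 2*(-361)/(-511 - 361)) = √((-4320 + 8*(1/579)) + 2*(-361)/(-872)) = √((-4320 + 8/579) + 2*(-361)*(-1/872)) = √(-2501272/579 + 361/436) = √(-1090345573/252444) = I*√68812799457603/126222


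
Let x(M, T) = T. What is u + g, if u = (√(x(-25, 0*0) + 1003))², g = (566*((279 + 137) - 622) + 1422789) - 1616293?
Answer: -309097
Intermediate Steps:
g = -310100 (g = (566*(416 - 622) + 1422789) - 1616293 = (566*(-206) + 1422789) - 1616293 = (-116596 + 1422789) - 1616293 = 1306193 - 1616293 = -310100)
u = 1003 (u = (√(0*0 + 1003))² = (√(0 + 1003))² = (√1003)² = 1003)
u + g = 1003 - 310100 = -309097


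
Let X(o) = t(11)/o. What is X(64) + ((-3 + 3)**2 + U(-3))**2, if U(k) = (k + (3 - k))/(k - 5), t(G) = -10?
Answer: -1/64 ≈ -0.015625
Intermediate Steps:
U(k) = 3/(-5 + k)
X(o) = -10/o
X(64) + ((-3 + 3)**2 + U(-3))**2 = -10/64 + ((-3 + 3)**2 + 3/(-5 - 3))**2 = -10*1/64 + (0**2 + 3/(-8))**2 = -5/32 + (0 + 3*(-1/8))**2 = -5/32 + (0 - 3/8)**2 = -5/32 + (-3/8)**2 = -5/32 + 9/64 = -1/64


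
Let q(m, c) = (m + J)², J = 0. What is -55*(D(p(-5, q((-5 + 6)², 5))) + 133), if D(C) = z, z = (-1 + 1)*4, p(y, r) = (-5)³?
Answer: -7315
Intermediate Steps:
q(m, c) = m² (q(m, c) = (m + 0)² = m²)
p(y, r) = -125
z = 0 (z = 0*4 = 0)
D(C) = 0
-55*(D(p(-5, q((-5 + 6)², 5))) + 133) = -55*(0 + 133) = -55*133 = -7315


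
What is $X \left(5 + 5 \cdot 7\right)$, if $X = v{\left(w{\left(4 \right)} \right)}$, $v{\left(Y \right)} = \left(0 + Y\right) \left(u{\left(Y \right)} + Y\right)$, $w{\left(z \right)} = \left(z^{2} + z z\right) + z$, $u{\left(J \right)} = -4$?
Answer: $46080$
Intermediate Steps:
$w{\left(z \right)} = z + 2 z^{2}$ ($w{\left(z \right)} = \left(z^{2} + z^{2}\right) + z = 2 z^{2} + z = z + 2 z^{2}$)
$v{\left(Y \right)} = Y \left(-4 + Y\right)$ ($v{\left(Y \right)} = \left(0 + Y\right) \left(-4 + Y\right) = Y \left(-4 + Y\right)$)
$X = 1152$ ($X = 4 \left(1 + 2 \cdot 4\right) \left(-4 + 4 \left(1 + 2 \cdot 4\right)\right) = 4 \left(1 + 8\right) \left(-4 + 4 \left(1 + 8\right)\right) = 4 \cdot 9 \left(-4 + 4 \cdot 9\right) = 36 \left(-4 + 36\right) = 36 \cdot 32 = 1152$)
$X \left(5 + 5 \cdot 7\right) = 1152 \left(5 + 5 \cdot 7\right) = 1152 \left(5 + 35\right) = 1152 \cdot 40 = 46080$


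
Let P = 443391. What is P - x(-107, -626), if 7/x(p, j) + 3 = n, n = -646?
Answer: 287760766/649 ≈ 4.4339e+5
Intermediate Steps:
x(p, j) = -7/649 (x(p, j) = 7/(-3 - 646) = 7/(-649) = 7*(-1/649) = -7/649)
P - x(-107, -626) = 443391 - 1*(-7/649) = 443391 + 7/649 = 287760766/649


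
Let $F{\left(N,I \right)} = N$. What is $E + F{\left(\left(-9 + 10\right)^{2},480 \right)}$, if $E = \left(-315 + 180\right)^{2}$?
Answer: $18226$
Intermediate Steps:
$E = 18225$ ($E = \left(-135\right)^{2} = 18225$)
$E + F{\left(\left(-9 + 10\right)^{2},480 \right)} = 18225 + \left(-9 + 10\right)^{2} = 18225 + 1^{2} = 18225 + 1 = 18226$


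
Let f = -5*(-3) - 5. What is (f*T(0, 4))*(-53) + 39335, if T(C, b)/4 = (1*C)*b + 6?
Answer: 26615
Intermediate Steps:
f = 10 (f = 15 - 5 = 10)
T(C, b) = 24 + 4*C*b (T(C, b) = 4*((1*C)*b + 6) = 4*(C*b + 6) = 4*(6 + C*b) = 24 + 4*C*b)
(f*T(0, 4))*(-53) + 39335 = (10*(24 + 4*0*4))*(-53) + 39335 = (10*(24 + 0))*(-53) + 39335 = (10*24)*(-53) + 39335 = 240*(-53) + 39335 = -12720 + 39335 = 26615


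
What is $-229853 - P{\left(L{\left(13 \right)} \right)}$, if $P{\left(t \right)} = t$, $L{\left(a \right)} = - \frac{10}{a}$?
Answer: $- \frac{2988079}{13} \approx -2.2985 \cdot 10^{5}$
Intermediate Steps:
$-229853 - P{\left(L{\left(13 \right)} \right)} = -229853 - - \frac{10}{13} = -229853 + \frac{10}{13} = - \frac{2988079}{13}$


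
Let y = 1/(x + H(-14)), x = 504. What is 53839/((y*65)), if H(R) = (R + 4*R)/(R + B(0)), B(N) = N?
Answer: 27404051/65 ≈ 4.2160e+5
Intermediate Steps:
H(R) = 5 (H(R) = (R + 4*R)/(R + 0) = (5*R)/R = 5)
y = 1/509 (y = 1/(504 + 5) = 1/509 ≈ 0.0019646)
53839/((y*65)) = 53839/(((1/509)*65)) = 53839/(65/509) = 53839*(509/65) = 27404051/65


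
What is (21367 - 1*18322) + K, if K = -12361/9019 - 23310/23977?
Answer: 657970261748/216248563 ≈ 3042.7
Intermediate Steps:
K = -506612587/216248563 (K = -12361*1/9019 - 23310*1/23977 = -12361/9019 - 23310/23977 = -506612587/216248563 ≈ -2.3427)
(21367 - 1*18322) + K = (21367 - 1*18322) - 506612587/216248563 = (21367 - 18322) - 506612587/216248563 = 3045 - 506612587/216248563 = 657970261748/216248563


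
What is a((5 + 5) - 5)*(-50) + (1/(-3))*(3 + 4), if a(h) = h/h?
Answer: -157/3 ≈ -52.333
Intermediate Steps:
a(h) = 1
a((5 + 5) - 5)*(-50) + (1/(-3))*(3 + 4) = 1*(-50) + (1/(-3))*(3 + 4) = -50 + (1*(-⅓))*7 = -50 - ⅓*7 = -50 - 7/3 = -157/3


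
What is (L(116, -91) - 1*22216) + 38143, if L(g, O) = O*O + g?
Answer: 24324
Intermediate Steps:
L(g, O) = g + O**2 (L(g, O) = O**2 + g = g + O**2)
(L(116, -91) - 1*22216) + 38143 = ((116 + (-91)**2) - 1*22216) + 38143 = ((116 + 8281) - 22216) + 38143 = (8397 - 22216) + 38143 = -13819 + 38143 = 24324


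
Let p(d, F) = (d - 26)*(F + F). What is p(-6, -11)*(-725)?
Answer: -510400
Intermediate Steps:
p(d, F) = 2*F*(-26 + d) (p(d, F) = (-26 + d)*(2*F) = 2*F*(-26 + d))
p(-6, -11)*(-725) = (2*(-11)*(-26 - 6))*(-725) = (2*(-11)*(-32))*(-725) = 704*(-725) = -510400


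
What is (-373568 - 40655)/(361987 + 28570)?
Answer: -414223/390557 ≈ -1.0606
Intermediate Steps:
(-373568 - 40655)/(361987 + 28570) = -414223/390557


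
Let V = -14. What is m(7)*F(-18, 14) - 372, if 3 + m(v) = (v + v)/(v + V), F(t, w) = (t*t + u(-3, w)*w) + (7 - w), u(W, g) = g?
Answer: -2937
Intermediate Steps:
F(t, w) = 7 + t² + w² - w (F(t, w) = (t*t + w*w) + (7 - w) = (t² + w²) + (7 - w) = 7 + t² + w² - w)
m(v) = -3 + 2*v/(-14 + v) (m(v) = -3 + (v + v)/(v - 14) = -3 + (2*v)/(-14 + v) = -3 + 2*v/(-14 + v))
m(7)*F(-18, 14) - 372 = ((42 - 1*7)/(-14 + 7))*(7 + (-18)² + 14² - 1*14) - 372 = ((42 - 7)/(-7))*(7 + 324 + 196 - 14) - 372 = -⅐*35*513 - 372 = -5*513 - 372 = -2565 - 372 = -2937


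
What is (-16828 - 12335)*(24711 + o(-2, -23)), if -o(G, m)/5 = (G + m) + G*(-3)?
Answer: -723417378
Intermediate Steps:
o(G, m) = -5*m + 10*G (o(G, m) = -5*((G + m) + G*(-3)) = -5*((G + m) - 3*G) = -5*(m - 2*G) = -5*m + 10*G)
(-16828 - 12335)*(24711 + o(-2, -23)) = (-16828 - 12335)*(24711 + (-5*(-23) + 10*(-2))) = -29163*(24711 + (115 - 20)) = -29163*(24711 + 95) = -29163*24806 = -723417378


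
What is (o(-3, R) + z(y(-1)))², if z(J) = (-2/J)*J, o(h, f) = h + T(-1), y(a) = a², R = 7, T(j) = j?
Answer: 36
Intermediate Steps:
o(h, f) = -1 + h (o(h, f) = h - 1 = -1 + h)
z(J) = -2
(o(-3, R) + z(y(-1)))² = ((-1 - 3) - 2)² = (-4 - 2)² = (-6)² = 36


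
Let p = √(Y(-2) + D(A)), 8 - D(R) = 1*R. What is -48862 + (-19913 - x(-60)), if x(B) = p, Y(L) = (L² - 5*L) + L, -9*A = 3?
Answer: -68775 - √183/3 ≈ -68780.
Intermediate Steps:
A = -⅓ (A = -⅑*3 = -⅓ ≈ -0.33333)
Y(L) = L² - 4*L
D(R) = 8 - R
p = √183/3 (p = √(-2*(-4 - 2) + (8 - 1*(-⅓))) = √(-2*(-6) + (8 + ⅓)) = √(12 + 25/3) = √(61/3) = √183/3 ≈ 4.5092)
x(B) = √183/3
-48862 + (-19913 - x(-60)) = -48862 + (-19913 - √183/3) = -68775 - √183/3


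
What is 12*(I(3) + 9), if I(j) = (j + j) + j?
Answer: 216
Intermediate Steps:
I(j) = 3*j (I(j) = 2*j + j = 3*j)
12*(I(3) + 9) = 12*(3*3 + 9) = 12*(9 + 9) = 12*18 = 216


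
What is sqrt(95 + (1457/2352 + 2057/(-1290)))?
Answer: sqrt(3407499955)/6020 ≈ 9.6966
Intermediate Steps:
sqrt(95 + (1457/2352 + 2057/(-1290))) = sqrt(95 + (1457*(1/2352) + 2057*(-1/1290))) = sqrt(95 + (1457/2352 - 2057/1290)) = sqrt(95 - 164363/168560) = sqrt(15848837/168560) = sqrt(3407499955)/6020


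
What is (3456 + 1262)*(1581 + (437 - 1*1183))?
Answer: 3939530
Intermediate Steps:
(3456 + 1262)*(1581 + (437 - 1*1183)) = 4718*(1581 + (437 - 1183)) = 4718*(1581 - 746) = 4718*835 = 3939530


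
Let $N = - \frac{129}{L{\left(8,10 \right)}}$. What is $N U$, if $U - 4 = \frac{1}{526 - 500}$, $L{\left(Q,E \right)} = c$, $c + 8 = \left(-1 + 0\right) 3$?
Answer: $\frac{13545}{286} \approx 47.36$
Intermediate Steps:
$c = -11$ ($c = -8 + \left(-1 + 0\right) 3 = -8 - 3 = -11$)
$L{\left(Q,E \right)} = -11$
$U = \frac{105}{26}$ ($U = 4 + \frac{1}{526 - 500} = 4 + \frac{1}{26} = \frac{105}{26} \approx 4.0385$)
$N = \frac{129}{11}$ ($N = - \frac{129}{-11} = \left(-129\right) \left(- \frac{1}{11}\right) = \frac{129}{11} \approx 11.727$)
$N U = \frac{129}{11} \cdot \frac{105}{26} = \frac{13545}{286}$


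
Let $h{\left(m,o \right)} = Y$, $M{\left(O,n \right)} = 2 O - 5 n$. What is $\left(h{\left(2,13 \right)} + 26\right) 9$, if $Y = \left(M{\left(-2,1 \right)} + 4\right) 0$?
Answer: $234$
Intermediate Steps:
$M{\left(O,n \right)} = - 5 n + 2 O$
$Y = 0$ ($Y = \left(\left(\left(-5\right) 1 + 2 \left(-2\right)\right) + 4\right) 0 = \left(\left(-5 - 4\right) + 4\right) 0 = \left(-9 + 4\right) 0 = \left(-5\right) 0 = 0$)
$h{\left(m,o \right)} = 0$
$\left(h{\left(2,13 \right)} + 26\right) 9 = \left(0 + 26\right) 9 = 26 \cdot 9 = 234$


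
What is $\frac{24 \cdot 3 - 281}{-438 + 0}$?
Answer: $\frac{209}{438} \approx 0.47717$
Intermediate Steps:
$\frac{24 \cdot 3 - 281}{-438 + 0} = \frac{72 - 281}{-438} = \left(-209\right) \left(- \frac{1}{438}\right) = \frac{209}{438}$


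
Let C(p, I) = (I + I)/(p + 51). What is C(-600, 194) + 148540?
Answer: 81548072/549 ≈ 1.4854e+5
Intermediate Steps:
C(p, I) = 2*I/(51 + p) (C(p, I) = (2*I)/(51 + p) = 2*I/(51 + p))
C(-600, 194) + 148540 = 2*194/(51 - 600) + 148540 = 2*194/(-549) + 148540 = 2*194*(-1/549) + 148540 = -388/549 + 148540 = 81548072/549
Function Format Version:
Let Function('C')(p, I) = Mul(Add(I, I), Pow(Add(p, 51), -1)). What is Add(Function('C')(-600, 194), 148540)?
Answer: Rational(81548072, 549) ≈ 1.4854e+5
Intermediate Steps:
Function('C')(p, I) = Mul(2, I, Pow(Add(51, p), -1)) (Function('C')(p, I) = Mul(Mul(2, I), Pow(Add(51, p), -1)) = Mul(2, I, Pow(Add(51, p), -1)))
Add(Function('C')(-600, 194), 148540) = Add(Mul(2, 194, Pow(Add(51, -600), -1)), 148540) = Add(Mul(2, 194, Pow(-549, -1)), 148540) = Add(Mul(2, 194, Rational(-1, 549)), 148540) = Add(Rational(-388, 549), 148540) = Rational(81548072, 549)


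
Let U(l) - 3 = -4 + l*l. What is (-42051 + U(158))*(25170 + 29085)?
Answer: -927109440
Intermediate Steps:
U(l) = -1 + l² (U(l) = 3 + (-4 + l*l) = 3 + (-4 + l²) = -1 + l²)
(-42051 + U(158))*(25170 + 29085) = (-42051 + (-1 + 158²))*(25170 + 29085) = (-42051 + (-1 + 24964))*54255 = (-42051 + 24963)*54255 = -17088*54255 = -927109440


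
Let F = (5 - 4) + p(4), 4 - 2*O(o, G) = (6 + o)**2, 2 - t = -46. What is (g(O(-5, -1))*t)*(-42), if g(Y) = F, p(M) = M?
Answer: -10080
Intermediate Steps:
t = 48 (t = 2 - 1*(-46) = 2 + 46 = 48)
O(o, G) = 2 - (6 + o)**2/2
F = 5 (F = (5 - 4) + 4 = 1 + 4 = 5)
g(Y) = 5
(g(O(-5, -1))*t)*(-42) = (5*48)*(-42) = 240*(-42) = -10080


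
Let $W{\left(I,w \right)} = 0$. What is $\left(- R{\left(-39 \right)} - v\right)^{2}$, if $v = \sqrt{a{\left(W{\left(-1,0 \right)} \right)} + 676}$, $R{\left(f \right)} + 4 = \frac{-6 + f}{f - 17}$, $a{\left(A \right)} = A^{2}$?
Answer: $\frac{1630729}{3136} \approx 520.0$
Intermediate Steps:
$R{\left(f \right)} = -4 + \frac{-6 + f}{-17 + f}$ ($R{\left(f \right)} = -4 + \frac{-6 + f}{f - 17} = -4 + \frac{-6 + f}{-17 + f}$)
$v = 26$ ($v = \sqrt{0^{2} + 676} = \sqrt{0 + 676} = \sqrt{676} = 26$)
$\left(- R{\left(-39 \right)} - v\right)^{2} = \left(- \frac{62 - -117}{-17 - 39} - 26\right)^{2} = \left(- \frac{62 + 117}{-56} - 26\right)^{2} = \left(- \frac{\left(-1\right) 179}{56} - 26\right)^{2} = \left(\left(-1\right) \left(- \frac{179}{56}\right) - 26\right)^{2} = \left(\frac{179}{56} - 26\right)^{2} = \left(- \frac{1277}{56}\right)^{2} = \frac{1630729}{3136}$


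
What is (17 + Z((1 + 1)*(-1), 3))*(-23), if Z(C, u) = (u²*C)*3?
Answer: 851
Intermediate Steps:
Z(C, u) = 3*C*u² (Z(C, u) = (C*u²)*3 = 3*C*u²)
(17 + Z((1 + 1)*(-1), 3))*(-23) = (17 + 3*((1 + 1)*(-1))*3²)*(-23) = (17 + 3*(2*(-1))*9)*(-23) = (17 + 3*(-2)*9)*(-23) = (17 - 54)*(-23) = -37*(-23) = 851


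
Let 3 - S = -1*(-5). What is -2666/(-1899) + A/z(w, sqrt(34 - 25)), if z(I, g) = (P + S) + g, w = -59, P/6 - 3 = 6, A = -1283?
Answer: -2289787/104445 ≈ -21.923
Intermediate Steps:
P = 54 (P = 18 + 6*6 = 18 + 36 = 54)
S = -2 (S = 3 - (-1)*(-5) = 3 - 1*5 = 3 - 5 = -2)
z(I, g) = 52 + g (z(I, g) = (54 - 2) + g = 52 + g)
-2666/(-1899) + A/z(w, sqrt(34 - 25)) = -2666/(-1899) - 1283/(52 + sqrt(34 - 25)) = -2666*(-1/1899) - 1283/(52 + sqrt(9)) = 2666/1899 - 1283/(52 + 3) = 2666/1899 - 1283/55 = -2289787/104445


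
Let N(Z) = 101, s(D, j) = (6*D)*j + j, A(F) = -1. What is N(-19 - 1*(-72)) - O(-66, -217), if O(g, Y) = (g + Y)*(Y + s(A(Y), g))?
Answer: 32080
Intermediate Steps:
s(D, j) = j + 6*D*j (s(D, j) = 6*D*j + j = j + 6*D*j)
O(g, Y) = (Y + g)*(Y - 5*g) (O(g, Y) = (g + Y)*(Y + g*(1 + 6*(-1))) = (Y + g)*(Y + g*(1 - 6)) = (Y + g)*(Y + g*(-5)) = (Y + g)*(Y - 5*g))
N(-19 - 1*(-72)) - O(-66, -217) = 101 - ((-217)² - 5*(-66)² - 4*(-217)*(-66)) = 101 - (47089 - 5*4356 - 57288) = 101 - (47089 - 21780 - 57288) = 101 - 1*(-31979) = 101 + 31979 = 32080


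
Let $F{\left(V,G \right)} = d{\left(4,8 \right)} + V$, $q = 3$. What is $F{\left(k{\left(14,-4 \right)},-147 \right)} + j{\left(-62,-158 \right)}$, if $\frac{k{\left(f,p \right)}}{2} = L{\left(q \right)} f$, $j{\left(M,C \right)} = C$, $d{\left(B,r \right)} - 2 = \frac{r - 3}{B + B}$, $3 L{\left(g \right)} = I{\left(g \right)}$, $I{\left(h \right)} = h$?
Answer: $- \frac{1019}{8} \approx -127.38$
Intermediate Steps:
$L{\left(g \right)} = \frac{g}{3}$
$d{\left(B,r \right)} = 2 + \frac{-3 + r}{2 B}$ ($d{\left(B,r \right)} = 2 + \frac{r - 3}{B + B} = 2 + \frac{-3 + r}{2 B}$)
$k{\left(f,p \right)} = 2 f$ ($k{\left(f,p \right)} = 2 \cdot \frac{1}{3} \cdot 3 f = 2 \cdot 1 f = 2 f$)
$F{\left(V,G \right)} = \frac{21}{8} + V$ ($F{\left(V,G \right)} = \frac{-3 + 8 + 4 \cdot 4}{2 \cdot 4} + V = \frac{1}{2} \cdot \frac{1}{4} \left(-3 + 8 + 16\right) + V = \frac{1}{2} \cdot \frac{1}{4} \cdot 21 + V = \frac{21}{8} + V$)
$F{\left(k{\left(14,-4 \right)},-147 \right)} + j{\left(-62,-158 \right)} = \left(\frac{21}{8} + 2 \cdot 14\right) - 158 = \left(\frac{21}{8} + 28\right) - 158 = \frac{245}{8} - 158 = - \frac{1019}{8}$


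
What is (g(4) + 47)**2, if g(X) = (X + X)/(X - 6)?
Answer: 1849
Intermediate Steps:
g(X) = 2*X/(-6 + X) (g(X) = (2*X)/(-6 + X) = 2*X/(-6 + X))
(g(4) + 47)**2 = (2*4/(-6 + 4) + 47)**2 = (2*4/(-2) + 47)**2 = (2*4*(-1/2) + 47)**2 = (-4 + 47)**2 = 43**2 = 1849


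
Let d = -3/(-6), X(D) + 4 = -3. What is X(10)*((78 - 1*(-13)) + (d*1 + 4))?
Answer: -1337/2 ≈ -668.50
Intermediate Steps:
X(D) = -7 (X(D) = -4 - 3 = -7)
d = 1/2 (d = -3*(-1/6) = 1/2 ≈ 0.50000)
X(10)*((78 - 1*(-13)) + (d*1 + 4)) = -7*((78 - 1*(-13)) + ((1/2)*1 + 4)) = -7*((78 + 13) + (1/2 + 4)) = -7*(91 + 9/2) = -7*191/2 = -1337/2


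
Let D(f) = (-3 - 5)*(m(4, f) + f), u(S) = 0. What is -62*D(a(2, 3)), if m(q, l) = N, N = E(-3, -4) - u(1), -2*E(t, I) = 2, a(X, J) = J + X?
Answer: 1984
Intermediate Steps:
E(t, I) = -1 (E(t, I) = -½*2 = -1)
N = -1 (N = -1 - 1*0 = -1 + 0 = -1)
m(q, l) = -1
D(f) = 8 - 8*f (D(f) = (-3 - 5)*(-1 + f) = -8*(-1 + f) = 8 - 8*f)
-62*D(a(2, 3)) = -62*(8 - 8*(3 + 2)) = -62*(8 - 8*5) = -62*(8 - 40) = -62*(-32) = 1984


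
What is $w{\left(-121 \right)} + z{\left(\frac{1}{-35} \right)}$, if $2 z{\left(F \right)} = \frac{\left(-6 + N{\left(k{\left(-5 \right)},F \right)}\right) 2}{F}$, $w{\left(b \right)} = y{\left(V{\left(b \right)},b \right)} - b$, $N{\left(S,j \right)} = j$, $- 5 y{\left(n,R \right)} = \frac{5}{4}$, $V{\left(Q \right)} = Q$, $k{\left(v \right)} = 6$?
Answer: $\frac{1327}{4} \approx 331.75$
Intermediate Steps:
$y{\left(n,R \right)} = - \frac{1}{4}$ ($y{\left(n,R \right)} = - \frac{5 \cdot \frac{1}{4}}{5} = \left(- \frac{1}{5}\right) \frac{5}{4} = - \frac{1}{4}$)
$w{\left(b \right)} = - \frac{1}{4} - b$
$z{\left(F \right)} = \frac{-12 + 2 F}{2 F}$ ($z{\left(F \right)} = \frac{\left(-6 + F\right) 2 \frac{1}{F}}{2} = \frac{\left(-12 + 2 F\right) \frac{1}{F}}{2} = \frac{\frac{1}{F} \left(-12 + 2 F\right)}{2} = \frac{-12 + 2 F}{2 F}$)
$w{\left(-121 \right)} + z{\left(\frac{1}{-35} \right)} = \left(- \frac{1}{4} - -121\right) + \frac{-6 + \frac{1}{-35}}{\frac{1}{-35}} = \left(- \frac{1}{4} + 121\right) + \frac{-6 - \frac{1}{35}}{- \frac{1}{35}} = \frac{483}{4} - -211 = \frac{483}{4} + 211 = \frac{1327}{4}$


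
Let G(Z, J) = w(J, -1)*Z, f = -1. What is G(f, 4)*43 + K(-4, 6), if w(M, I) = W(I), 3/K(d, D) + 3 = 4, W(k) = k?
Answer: 46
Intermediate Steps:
K(d, D) = 3 (K(d, D) = 3/(-3 + 4) = 3/1 = 3*1 = 3)
w(M, I) = I
G(Z, J) = -Z
G(f, 4)*43 + K(-4, 6) = -1*(-1)*43 + 3 = 1*43 + 3 = 43 + 3 = 46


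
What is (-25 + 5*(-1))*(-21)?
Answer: 630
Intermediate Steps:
(-25 + 5*(-1))*(-21) = (-25 - 5)*(-21) = -30*(-21) = 630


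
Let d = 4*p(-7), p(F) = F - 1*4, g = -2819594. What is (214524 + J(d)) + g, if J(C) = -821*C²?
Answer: -4194526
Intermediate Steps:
p(F) = -4 + F (p(F) = F - 4 = -4 + F)
d = -44 (d = 4*(-4 - 7) = 4*(-11) = -44)
(214524 + J(d)) + g = (214524 - 821*(-44)²) - 2819594 = (214524 - 821*1936) - 2819594 = (214524 - 1589456) - 2819594 = -1374932 - 2819594 = -4194526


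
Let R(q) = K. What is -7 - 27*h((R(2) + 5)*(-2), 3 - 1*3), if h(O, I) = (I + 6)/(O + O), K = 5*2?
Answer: -43/10 ≈ -4.3000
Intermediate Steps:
K = 10
R(q) = 10
h(O, I) = (6 + I)/(2*O) (h(O, I) = (6 + I)/((2*O)) = (6 + I)*(1/(2*O)) = (6 + I)/(2*O))
-7 - 27*h((R(2) + 5)*(-2), 3 - 1*3) = -7 - 27*(6 + (3 - 1*3))/(2*((10 + 5)*(-2))) = -7 - 27*(6 + (3 - 3))/(2*(15*(-2))) = -7 - 27*(6 + 0)/(2*(-30)) = -7 - 27*(-1)*6/(2*30) = -7 - 27*(-1/10) = -7 + 27/10 = -43/10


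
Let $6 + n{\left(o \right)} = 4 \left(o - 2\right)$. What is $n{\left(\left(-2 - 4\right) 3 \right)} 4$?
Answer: $-344$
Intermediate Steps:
$n{\left(o \right)} = -14 + 4 o$ ($n{\left(o \right)} = -6 + 4 \left(o - 2\right) = -6 + 4 \left(-2 + o\right) = -6 + \left(-8 + 4 o\right) = -14 + 4 o$)
$n{\left(\left(-2 - 4\right) 3 \right)} 4 = \left(-14 + 4 \left(-2 - 4\right) 3\right) 4 = \left(-14 + 4 \left(\left(-6\right) 3\right)\right) 4 = \left(-14 + 4 \left(-18\right)\right) 4 = \left(-14 - 72\right) 4 = \left(-86\right) 4 = -344$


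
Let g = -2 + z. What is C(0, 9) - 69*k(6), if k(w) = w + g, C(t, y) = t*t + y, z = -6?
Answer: 147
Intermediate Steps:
C(t, y) = y + t² (C(t, y) = t² + y = y + t²)
g = -8 (g = -2 - 6 = -8)
k(w) = -8 + w (k(w) = w - 8 = -8 + w)
C(0, 9) - 69*k(6) = (9 + 0²) - 69*(-8 + 6) = (9 + 0) - 69*(-2) = 9 + 138 = 147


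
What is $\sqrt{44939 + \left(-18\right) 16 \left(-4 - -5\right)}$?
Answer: $\sqrt{44651} \approx 211.31$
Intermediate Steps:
$\sqrt{44939 + \left(-18\right) 16 \left(-4 - -5\right)} = \sqrt{44939 - 288 \left(-4 + 5\right)} = \sqrt{44939 - 288} = \sqrt{44651}$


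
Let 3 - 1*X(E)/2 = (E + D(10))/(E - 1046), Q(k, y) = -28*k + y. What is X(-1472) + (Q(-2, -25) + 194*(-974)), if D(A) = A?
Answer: -237850483/1259 ≈ -1.8892e+5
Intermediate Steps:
Q(k, y) = y - 28*k
X(E) = 6 - 2*(10 + E)/(-1046 + E) (X(E) = 6 - 2*(E + 10)/(E - 1046) = 6 - 2*(10 + E)/(-1046 + E))
X(-1472) + (Q(-2, -25) + 194*(-974)) = 4*(-1574 - 1472)/(-1046 - 1472) + ((-25 - 28*(-2)) + 194*(-974)) = 4*(-3046)/(-2518) + ((-25 + 56) - 188956) = 4*(-1/2518)*(-3046) + (31 - 188956) = 6092/1259 - 188925 = -237850483/1259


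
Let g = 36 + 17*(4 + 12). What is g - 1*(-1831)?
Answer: 2139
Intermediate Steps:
g = 308 (g = 36 + 17*16 = 36 + 272 = 308)
g - 1*(-1831) = 308 - 1*(-1831) = 308 + 1831 = 2139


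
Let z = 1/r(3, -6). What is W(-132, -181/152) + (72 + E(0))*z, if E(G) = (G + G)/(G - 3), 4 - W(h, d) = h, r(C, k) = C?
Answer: 160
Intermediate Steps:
W(h, d) = 4 - h
z = 1/3 ≈ 0.33333
E(G) = 2*G/(-3 + G) (E(G) = (2*G)/(-3 + G) = 2*G/(-3 + G))
W(-132, -181/152) + (72 + E(0))*z = (4 - 1*(-132)) + (72 + 2*0/(-3 + 0))*(1/3) = (4 + 132) + (72 + 2*0/(-3))*(1/3) = 136 + (72 + 2*0*(-1/3))*(1/3) = 136 + (72 + 0)*(1/3) = 136 + 72*(1/3) = 136 + 24 = 160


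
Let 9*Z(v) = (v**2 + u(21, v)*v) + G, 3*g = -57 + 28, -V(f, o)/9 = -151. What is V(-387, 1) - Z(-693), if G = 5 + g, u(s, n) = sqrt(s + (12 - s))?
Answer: -1404040/27 + 154*sqrt(3) ≈ -51735.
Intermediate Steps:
V(f, o) = 1359 (V(f, o) = -9*(-151) = 1359)
g = -29/3 (g = (-57 + 28)/3 = (1/3)*(-29) = -29/3 ≈ -9.6667)
u(s, n) = 2*sqrt(3) (u(s, n) = sqrt(12) = 2*sqrt(3))
G = -14/3 (G = 5 - 29/3 = -14/3 ≈ -4.6667)
Z(v) = -14/27 + v**2/9 + 2*v*sqrt(3)/9 (Z(v) = ((v**2 + (2*sqrt(3))*v) - 14/3)/9 = ((v**2 + 2*v*sqrt(3)) - 14/3)/9 = (-14/3 + v**2 + 2*v*sqrt(3))/9 = -14/27 + v**2/9 + 2*v*sqrt(3)/9)
V(-387, 1) - Z(-693) = 1359 - (-14/27 + (1/9)*(-693)**2 + (2/9)*(-693)*sqrt(3)) = 1359 - (-14/27 + (1/9)*480249 - 154*sqrt(3)) = 1359 - (-14/27 + 53361 - 154*sqrt(3)) = 1359 - (1440733/27 - 154*sqrt(3)) = 1359 + (-1440733/27 + 154*sqrt(3)) = -1404040/27 + 154*sqrt(3)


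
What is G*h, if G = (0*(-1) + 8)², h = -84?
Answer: -5376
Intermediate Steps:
G = 64 (G = (0 + 8)² = 8² = 64)
G*h = 64*(-84) = -5376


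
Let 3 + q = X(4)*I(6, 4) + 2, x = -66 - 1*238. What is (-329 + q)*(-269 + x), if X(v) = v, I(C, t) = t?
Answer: 179922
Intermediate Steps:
x = -304 (x = -66 - 238 = -304)
q = 15 (q = -3 + (4*4 + 2) = -3 + (16 + 2) = -3 + 18 = 15)
(-329 + q)*(-269 + x) = (-329 + 15)*(-269 - 304) = -314*(-573) = 179922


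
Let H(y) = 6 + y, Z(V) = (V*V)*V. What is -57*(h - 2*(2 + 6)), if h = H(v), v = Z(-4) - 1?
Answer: 4275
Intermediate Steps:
Z(V) = V³ (Z(V) = V²*V = V³)
v = -65 (v = (-4)³ - 1 = -64 - 1 = -65)
h = -59 (h = 6 - 65 = -59)
-57*(h - 2*(2 + 6)) = -57*(-59 - 2*(2 + 6)) = -57*(-59 - 2*8) = -57*(-59 - 16) = -57*(-75) = 4275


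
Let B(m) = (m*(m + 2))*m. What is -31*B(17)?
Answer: -170221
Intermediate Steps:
B(m) = m²*(2 + m) (B(m) = (m*(2 + m))*m = m²*(2 + m))
-31*B(17) = -31*17²*(2 + 17) = -8959*19 = -31*5491 = -170221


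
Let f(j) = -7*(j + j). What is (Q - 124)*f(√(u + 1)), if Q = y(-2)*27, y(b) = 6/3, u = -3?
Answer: 980*I*√2 ≈ 1385.9*I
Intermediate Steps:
y(b) = 2 (y(b) = 6*(⅓) = 2)
f(j) = -14*j
Q = 54 (Q = 2*27 = 54)
(Q - 124)*f(√(u + 1)) = (54 - 124)*(-14*√(-3 + 1)) = -(-980)*√(-2) = -(-980)*I*√2 = 980*I*√2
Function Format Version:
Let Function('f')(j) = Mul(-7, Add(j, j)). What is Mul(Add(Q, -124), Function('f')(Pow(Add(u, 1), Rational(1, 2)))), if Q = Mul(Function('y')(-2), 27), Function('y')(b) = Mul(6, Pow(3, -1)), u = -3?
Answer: Mul(980, I, Pow(2, Rational(1, 2))) ≈ Mul(1385.9, I)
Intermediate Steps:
Function('y')(b) = 2 (Function('y')(b) = Mul(6, Rational(1, 3)) = 2)
Function('f')(j) = Mul(-14, j) (Function('f')(j) = Mul(-7, Mul(2, j)) = Mul(-14, j))
Q = 54 (Q = Mul(2, 27) = 54)
Mul(Add(Q, -124), Function('f')(Pow(Add(u, 1), Rational(1, 2)))) = Mul(Add(54, -124), Mul(-14, Pow(Add(-3, 1), Rational(1, 2)))) = Mul(-70, Mul(-14, Pow(-2, Rational(1, 2)))) = Mul(-70, Mul(-14, Mul(I, Pow(2, Rational(1, 2))))) = Mul(-70, Mul(-14, I, Pow(2, Rational(1, 2)))) = Mul(980, I, Pow(2, Rational(1, 2)))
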